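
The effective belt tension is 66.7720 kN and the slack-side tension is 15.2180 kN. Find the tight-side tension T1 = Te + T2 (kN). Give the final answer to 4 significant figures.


T1 = Te + T2 = 66.7720 + 15.2180
T1 = 81.99 kN


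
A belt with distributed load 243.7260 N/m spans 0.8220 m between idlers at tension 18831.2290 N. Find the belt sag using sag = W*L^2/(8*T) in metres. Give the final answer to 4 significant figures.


sag = 243.7260 * 0.8220^2 / (8 * 18831.2290)
sag = 0.001093 m


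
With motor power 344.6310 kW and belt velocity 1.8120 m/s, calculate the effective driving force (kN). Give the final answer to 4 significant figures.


Te = P / v = 344.6310 / 1.8120
Te = 190.2 kN


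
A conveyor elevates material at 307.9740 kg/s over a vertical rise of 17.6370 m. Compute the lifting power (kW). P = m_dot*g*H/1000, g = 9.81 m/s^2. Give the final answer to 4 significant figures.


P = 307.9740 * 9.81 * 17.6370 / 1000
P = 53.29 kW


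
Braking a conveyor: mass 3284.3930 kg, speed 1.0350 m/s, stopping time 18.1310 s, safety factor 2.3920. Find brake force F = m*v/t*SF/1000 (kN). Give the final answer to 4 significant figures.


F = 3284.3930 * 1.0350 / 18.1310 * 2.3920 / 1000
F = 0.4485 kN


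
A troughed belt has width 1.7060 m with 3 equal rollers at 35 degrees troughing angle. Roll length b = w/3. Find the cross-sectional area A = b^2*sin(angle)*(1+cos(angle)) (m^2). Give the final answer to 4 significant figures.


b = 1.7060/3 = 0.568667 m
A = 0.568667^2 * sin(35 deg) * (1 + cos(35 deg))
A = 0.3374 m^2


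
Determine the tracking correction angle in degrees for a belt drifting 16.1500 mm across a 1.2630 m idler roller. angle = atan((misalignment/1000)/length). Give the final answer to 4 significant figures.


misalign_m = 16.1500 / 1000 = 0.016150 m
angle = atan(0.016150 / 1.2630)
angle = 0.7326 deg


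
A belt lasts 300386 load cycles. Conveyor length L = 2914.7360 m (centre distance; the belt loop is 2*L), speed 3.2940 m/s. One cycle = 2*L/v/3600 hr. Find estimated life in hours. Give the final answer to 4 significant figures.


cycle_time = 2 * 2914.7360 / 3.2940 / 3600 = 0.49159 hr
life = 300386 * 0.49159 = 147700 hours


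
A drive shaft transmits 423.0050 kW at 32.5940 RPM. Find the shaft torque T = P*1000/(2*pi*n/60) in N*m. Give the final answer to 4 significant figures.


omega = 2*pi*32.5940/60 = 3.41324 rad/s
T = 423.0050*1000 / 3.41324
T = 123900 N*m


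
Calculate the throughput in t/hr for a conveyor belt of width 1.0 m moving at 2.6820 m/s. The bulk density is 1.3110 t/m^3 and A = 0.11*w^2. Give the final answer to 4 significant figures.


A = 0.11 * 1.0^2 = 0.11 m^2
C = 0.11 * 2.6820 * 1.3110 * 3600
C = 1392 t/hr


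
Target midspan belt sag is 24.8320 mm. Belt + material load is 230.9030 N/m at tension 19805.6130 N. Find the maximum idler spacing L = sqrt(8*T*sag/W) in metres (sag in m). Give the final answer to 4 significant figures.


sag = 24.8320/1000 = 0.024832 m
L = sqrt(8 * 19805.6130 * 0.024832 / 230.9030)
L = 4.128 m


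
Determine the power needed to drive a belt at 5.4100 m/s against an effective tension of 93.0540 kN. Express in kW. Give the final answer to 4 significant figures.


P = Te * v = 93.0540 * 5.4100
P = 503.4 kW


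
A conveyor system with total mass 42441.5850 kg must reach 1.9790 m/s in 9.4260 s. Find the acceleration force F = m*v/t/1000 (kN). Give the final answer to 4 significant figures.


F = 42441.5850 * 1.9790 / 9.4260 / 1000
F = 8.911 kN


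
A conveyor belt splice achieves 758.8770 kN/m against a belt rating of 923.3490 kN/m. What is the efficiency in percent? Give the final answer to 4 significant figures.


Eff = 758.8770 / 923.3490 * 100
Eff = 82.19 %


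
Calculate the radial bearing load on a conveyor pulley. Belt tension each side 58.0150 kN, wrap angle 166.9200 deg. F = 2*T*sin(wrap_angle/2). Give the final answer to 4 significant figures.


F = 2 * 58.0150 * sin(166.9200/2 deg)
F = 115.3 kN


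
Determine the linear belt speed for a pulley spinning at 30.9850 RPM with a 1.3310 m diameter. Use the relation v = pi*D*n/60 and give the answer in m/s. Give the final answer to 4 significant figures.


v = pi * 1.3310 * 30.9850 / 60
v = 2.159 m/s


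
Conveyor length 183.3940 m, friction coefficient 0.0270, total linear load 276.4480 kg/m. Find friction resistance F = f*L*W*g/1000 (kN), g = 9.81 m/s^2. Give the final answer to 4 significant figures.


F = 0.0270 * 183.3940 * 276.4480 * 9.81 / 1000
F = 13.43 kN


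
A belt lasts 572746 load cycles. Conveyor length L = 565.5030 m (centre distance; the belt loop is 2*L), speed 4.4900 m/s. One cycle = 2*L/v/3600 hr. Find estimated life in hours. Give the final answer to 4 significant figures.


cycle_time = 2 * 565.5030 / 4.4900 / 3600 = 0.0699707 hr
life = 572746 * 0.0699707 = 40080 hours


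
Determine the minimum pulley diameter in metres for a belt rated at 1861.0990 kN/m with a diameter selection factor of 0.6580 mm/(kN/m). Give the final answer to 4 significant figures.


D = 1861.0990 * 0.6580 / 1000
D = 1.225 m


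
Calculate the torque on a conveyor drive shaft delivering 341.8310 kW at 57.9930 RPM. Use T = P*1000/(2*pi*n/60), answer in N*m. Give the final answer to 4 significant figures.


omega = 2*pi*57.9930/60 = 6.07301 rad/s
T = 341.8310*1000 / 6.07301
T = 56290 N*m


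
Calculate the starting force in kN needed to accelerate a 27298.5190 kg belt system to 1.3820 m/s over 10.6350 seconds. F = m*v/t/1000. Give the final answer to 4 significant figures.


F = 27298.5190 * 1.3820 / 10.6350 / 1000
F = 3.547 kN


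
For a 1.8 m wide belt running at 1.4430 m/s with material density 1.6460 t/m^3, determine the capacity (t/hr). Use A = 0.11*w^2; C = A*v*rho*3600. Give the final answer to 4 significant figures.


A = 0.11 * 1.8^2 = 0.3564 m^2
C = 0.3564 * 1.4430 * 1.6460 * 3600
C = 3047 t/hr


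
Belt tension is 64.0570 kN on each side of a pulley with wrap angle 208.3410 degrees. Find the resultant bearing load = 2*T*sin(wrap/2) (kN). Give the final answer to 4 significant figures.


F = 2 * 64.0570 * sin(208.3410/2 deg)
F = 124.2 kN


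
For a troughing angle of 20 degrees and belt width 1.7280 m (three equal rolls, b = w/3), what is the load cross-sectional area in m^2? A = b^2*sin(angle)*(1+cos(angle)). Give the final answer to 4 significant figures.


b = 1.7280/3 = 0.576 m
A = 0.576^2 * sin(20 deg) * (1 + cos(20 deg))
A = 0.2201 m^2


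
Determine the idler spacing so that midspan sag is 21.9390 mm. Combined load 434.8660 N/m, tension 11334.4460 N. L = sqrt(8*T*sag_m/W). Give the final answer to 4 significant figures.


sag = 21.9390/1000 = 0.021939 m
L = sqrt(8 * 11334.4460 * 0.021939 / 434.8660)
L = 2.139 m


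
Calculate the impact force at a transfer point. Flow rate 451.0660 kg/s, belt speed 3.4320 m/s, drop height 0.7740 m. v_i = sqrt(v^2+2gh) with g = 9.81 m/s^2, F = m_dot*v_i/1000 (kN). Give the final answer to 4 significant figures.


v_i = sqrt(3.4320^2 + 2*9.81*0.7740) = 5.19274 m/s
F = 451.0660 * 5.19274 / 1000
F = 2.342 kN


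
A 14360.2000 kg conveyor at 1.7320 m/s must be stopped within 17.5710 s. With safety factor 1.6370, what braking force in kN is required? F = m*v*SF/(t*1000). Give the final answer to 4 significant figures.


F = 14360.2000 * 1.7320 / 17.5710 * 1.6370 / 1000
F = 2.317 kN


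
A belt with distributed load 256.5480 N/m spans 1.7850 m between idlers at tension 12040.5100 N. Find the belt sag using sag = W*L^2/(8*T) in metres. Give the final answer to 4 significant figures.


sag = 256.5480 * 1.7850^2 / (8 * 12040.5100)
sag = 0.008486 m


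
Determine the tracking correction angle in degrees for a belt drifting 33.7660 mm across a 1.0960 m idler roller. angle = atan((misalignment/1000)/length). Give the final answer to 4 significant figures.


misalign_m = 33.7660 / 1000 = 0.033766 m
angle = atan(0.033766 / 1.0960)
angle = 1.765 deg


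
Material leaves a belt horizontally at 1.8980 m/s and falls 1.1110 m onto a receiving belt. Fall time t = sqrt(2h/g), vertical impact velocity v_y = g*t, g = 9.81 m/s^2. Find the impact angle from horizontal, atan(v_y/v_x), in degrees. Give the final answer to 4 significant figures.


t = sqrt(2*1.1110/9.81) = 0.475924 s
v_y = 9.81 * 0.475924 = 4.66881 m/s
angle = atan(4.66881 / 1.8980) = 67.88 deg


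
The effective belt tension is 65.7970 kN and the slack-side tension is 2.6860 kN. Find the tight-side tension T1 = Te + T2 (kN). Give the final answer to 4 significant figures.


T1 = Te + T2 = 65.7970 + 2.6860
T1 = 68.48 kN


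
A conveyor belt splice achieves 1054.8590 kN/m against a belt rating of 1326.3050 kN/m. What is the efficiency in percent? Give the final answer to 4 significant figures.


Eff = 1054.8590 / 1326.3050 * 100
Eff = 79.53 %


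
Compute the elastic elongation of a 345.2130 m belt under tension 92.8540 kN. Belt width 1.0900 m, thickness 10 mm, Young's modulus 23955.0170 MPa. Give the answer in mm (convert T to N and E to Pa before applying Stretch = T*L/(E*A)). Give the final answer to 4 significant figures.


A = 1.0900 * 0.01 = 0.01090 m^2
Stretch = 92.8540*1000 * 345.2130 / (23955.0170e6 * 0.01090) * 1000
Stretch = 122.8 mm


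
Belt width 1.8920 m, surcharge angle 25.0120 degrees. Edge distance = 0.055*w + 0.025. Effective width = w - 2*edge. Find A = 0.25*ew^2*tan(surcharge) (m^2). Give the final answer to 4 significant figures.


edge = 0.055*1.8920 + 0.025 = 0.12906 m
ew = 1.8920 - 2*0.12906 = 1.63388 m
A = 0.25 * 1.63388^2 * tan(25.0120 deg)
A = 0.3114 m^2


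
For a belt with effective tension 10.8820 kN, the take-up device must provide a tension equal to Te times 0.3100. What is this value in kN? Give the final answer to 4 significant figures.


T_tu = 10.8820 * 0.3100
T_tu = 3.373 kN


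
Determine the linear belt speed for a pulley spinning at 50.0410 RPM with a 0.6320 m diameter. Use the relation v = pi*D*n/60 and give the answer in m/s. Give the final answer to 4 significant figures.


v = pi * 0.6320 * 50.0410 / 60
v = 1.656 m/s


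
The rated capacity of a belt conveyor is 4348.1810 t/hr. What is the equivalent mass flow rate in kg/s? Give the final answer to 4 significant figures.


m_dot = 4348.1810 * 1000 / 3600
m_dot = 1208 kg/s


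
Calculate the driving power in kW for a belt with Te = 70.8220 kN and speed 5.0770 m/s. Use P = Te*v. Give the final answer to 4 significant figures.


P = Te * v = 70.8220 * 5.0770
P = 359.6 kW


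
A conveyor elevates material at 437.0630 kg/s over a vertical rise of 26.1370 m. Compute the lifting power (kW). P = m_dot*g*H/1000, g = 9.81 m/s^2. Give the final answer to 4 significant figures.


P = 437.0630 * 9.81 * 26.1370 / 1000
P = 112.1 kW


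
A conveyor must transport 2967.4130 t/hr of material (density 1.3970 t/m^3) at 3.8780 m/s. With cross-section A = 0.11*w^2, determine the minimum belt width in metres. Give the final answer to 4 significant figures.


A_req = 2967.4130 / (3.8780 * 1.3970 * 3600) = 0.15215 m^2
w = sqrt(0.15215 / 0.11)
w = 1.176 m


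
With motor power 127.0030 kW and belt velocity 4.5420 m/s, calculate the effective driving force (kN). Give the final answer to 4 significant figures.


Te = P / v = 127.0030 / 4.5420
Te = 27.96 kN


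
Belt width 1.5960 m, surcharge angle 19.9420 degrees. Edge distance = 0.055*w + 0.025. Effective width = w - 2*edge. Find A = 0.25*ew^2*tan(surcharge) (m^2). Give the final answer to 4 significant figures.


edge = 0.055*1.5960 + 0.025 = 0.11278 m
ew = 1.5960 - 2*0.11278 = 1.37044 m
A = 0.25 * 1.37044^2 * tan(19.9420 deg)
A = 0.1704 m^2


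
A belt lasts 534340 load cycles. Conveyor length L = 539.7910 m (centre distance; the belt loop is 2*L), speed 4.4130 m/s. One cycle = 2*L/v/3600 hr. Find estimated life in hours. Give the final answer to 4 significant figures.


cycle_time = 2 * 539.7910 / 4.4130 / 3600 = 0.0679547 hr
life = 534340 * 0.0679547 = 36310 hours


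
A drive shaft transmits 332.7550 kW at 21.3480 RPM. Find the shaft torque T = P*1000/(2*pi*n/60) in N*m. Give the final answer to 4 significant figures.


omega = 2*pi*21.3480/60 = 2.23556 rad/s
T = 332.7550*1000 / 2.23556
T = 148800 N*m


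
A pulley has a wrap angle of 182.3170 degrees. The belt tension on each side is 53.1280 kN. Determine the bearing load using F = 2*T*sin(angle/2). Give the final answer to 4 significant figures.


F = 2 * 53.1280 * sin(182.3170/2 deg)
F = 106.2 kN


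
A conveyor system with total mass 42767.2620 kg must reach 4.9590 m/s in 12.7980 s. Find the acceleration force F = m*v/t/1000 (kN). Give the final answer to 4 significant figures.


F = 42767.2620 * 4.9590 / 12.7980 / 1000
F = 16.57 kN


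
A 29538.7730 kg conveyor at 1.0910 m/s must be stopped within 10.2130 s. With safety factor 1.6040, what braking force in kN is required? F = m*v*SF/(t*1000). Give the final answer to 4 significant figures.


F = 29538.7730 * 1.0910 / 10.2130 * 1.6040 / 1000
F = 5.061 kN


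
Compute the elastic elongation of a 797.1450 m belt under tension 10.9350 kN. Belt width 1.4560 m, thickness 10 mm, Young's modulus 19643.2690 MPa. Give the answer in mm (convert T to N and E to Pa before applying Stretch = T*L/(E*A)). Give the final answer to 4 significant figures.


A = 1.4560 * 0.01 = 0.01456 m^2
Stretch = 10.9350*1000 * 797.1450 / (19643.2690e6 * 0.01456) * 1000
Stretch = 30.48 mm


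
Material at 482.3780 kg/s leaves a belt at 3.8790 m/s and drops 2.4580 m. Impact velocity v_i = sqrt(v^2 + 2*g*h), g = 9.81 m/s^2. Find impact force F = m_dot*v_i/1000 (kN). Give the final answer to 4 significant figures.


v_i = sqrt(3.8790^2 + 2*9.81*2.4580) = 7.95441 m/s
F = 482.3780 * 7.95441 / 1000
F = 3.837 kN


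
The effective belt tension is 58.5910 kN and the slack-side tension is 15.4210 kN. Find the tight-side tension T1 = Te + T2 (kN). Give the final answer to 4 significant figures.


T1 = Te + T2 = 58.5910 + 15.4210
T1 = 74.01 kN


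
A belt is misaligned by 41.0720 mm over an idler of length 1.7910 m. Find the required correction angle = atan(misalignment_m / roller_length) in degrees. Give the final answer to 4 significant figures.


misalign_m = 41.0720 / 1000 = 0.041072 m
angle = atan(0.041072 / 1.7910)
angle = 1.314 deg


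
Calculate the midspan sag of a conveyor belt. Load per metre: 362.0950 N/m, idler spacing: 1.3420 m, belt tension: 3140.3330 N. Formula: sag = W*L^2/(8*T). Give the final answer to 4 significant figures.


sag = 362.0950 * 1.3420^2 / (8 * 3140.3330)
sag = 0.02596 m


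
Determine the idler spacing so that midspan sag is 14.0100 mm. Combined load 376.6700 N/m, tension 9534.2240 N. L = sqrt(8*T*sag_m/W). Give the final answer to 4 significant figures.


sag = 14.0100/1000 = 0.014010 m
L = sqrt(8 * 9534.2240 * 0.014010 / 376.6700)
L = 1.684 m


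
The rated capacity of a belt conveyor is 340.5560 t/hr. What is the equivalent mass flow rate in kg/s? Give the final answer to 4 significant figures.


m_dot = 340.5560 * 1000 / 3600
m_dot = 94.60 kg/s


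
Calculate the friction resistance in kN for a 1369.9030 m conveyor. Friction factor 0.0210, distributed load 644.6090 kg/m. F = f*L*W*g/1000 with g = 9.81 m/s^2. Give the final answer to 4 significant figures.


F = 0.0210 * 1369.9030 * 644.6090 * 9.81 / 1000
F = 181.9 kN


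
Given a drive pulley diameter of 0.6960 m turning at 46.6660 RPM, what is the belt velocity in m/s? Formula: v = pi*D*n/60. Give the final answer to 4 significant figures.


v = pi * 0.6960 * 46.6660 / 60
v = 1.701 m/s


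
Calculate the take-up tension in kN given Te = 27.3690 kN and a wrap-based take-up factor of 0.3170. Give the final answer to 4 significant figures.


T_tu = 27.3690 * 0.3170
T_tu = 8.676 kN


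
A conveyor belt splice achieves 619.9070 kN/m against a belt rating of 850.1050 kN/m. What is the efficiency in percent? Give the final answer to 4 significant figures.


Eff = 619.9070 / 850.1050 * 100
Eff = 72.92 %


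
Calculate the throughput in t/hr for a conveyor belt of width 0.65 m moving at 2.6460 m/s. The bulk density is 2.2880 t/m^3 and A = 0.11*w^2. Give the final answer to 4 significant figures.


A = 0.11 * 0.65^2 = 0.046475 m^2
C = 0.046475 * 2.6460 * 2.2880 * 3600
C = 1013 t/hr


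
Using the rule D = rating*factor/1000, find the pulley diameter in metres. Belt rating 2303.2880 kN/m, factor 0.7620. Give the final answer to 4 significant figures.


D = 2303.2880 * 0.7620 / 1000
D = 1.755 m


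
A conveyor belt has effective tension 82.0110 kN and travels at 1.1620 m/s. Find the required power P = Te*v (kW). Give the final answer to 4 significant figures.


P = Te * v = 82.0110 * 1.1620
P = 95.30 kW


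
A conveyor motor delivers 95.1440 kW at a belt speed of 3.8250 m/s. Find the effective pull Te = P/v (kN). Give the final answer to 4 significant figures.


Te = P / v = 95.1440 / 3.8250
Te = 24.87 kN


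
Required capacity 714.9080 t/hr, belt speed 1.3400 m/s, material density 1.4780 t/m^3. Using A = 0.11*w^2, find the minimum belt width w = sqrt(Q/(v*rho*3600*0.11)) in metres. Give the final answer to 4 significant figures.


A_req = 714.9080 / (1.3400 * 1.4780 * 3600) = 0.100269 m^2
w = sqrt(0.100269 / 0.11)
w = 0.9547 m


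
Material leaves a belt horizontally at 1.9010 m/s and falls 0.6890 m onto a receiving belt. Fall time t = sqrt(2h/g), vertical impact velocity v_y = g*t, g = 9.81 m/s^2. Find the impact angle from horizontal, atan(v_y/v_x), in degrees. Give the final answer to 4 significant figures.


t = sqrt(2*0.6890/9.81) = 0.374792 s
v_y = 9.81 * 0.374792 = 3.67671 m/s
angle = atan(3.67671 / 1.9010) = 62.66 deg


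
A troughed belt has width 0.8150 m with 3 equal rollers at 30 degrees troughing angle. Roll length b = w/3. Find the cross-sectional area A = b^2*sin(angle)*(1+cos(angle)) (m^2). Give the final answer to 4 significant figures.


b = 0.8150/3 = 0.271667 m
A = 0.271667^2 * sin(30 deg) * (1 + cos(30 deg))
A = 0.06886 m^2


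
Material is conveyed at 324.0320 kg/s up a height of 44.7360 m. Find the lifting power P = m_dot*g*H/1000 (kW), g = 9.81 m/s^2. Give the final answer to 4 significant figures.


P = 324.0320 * 9.81 * 44.7360 / 1000
P = 142.2 kW


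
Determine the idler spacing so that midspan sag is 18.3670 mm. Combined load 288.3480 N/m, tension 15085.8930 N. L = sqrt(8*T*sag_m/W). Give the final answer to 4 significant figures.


sag = 18.3670/1000 = 0.018367 m
L = sqrt(8 * 15085.8930 * 0.018367 / 288.3480)
L = 2.773 m


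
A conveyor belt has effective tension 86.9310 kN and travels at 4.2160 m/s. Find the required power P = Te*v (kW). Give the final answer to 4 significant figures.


P = Te * v = 86.9310 * 4.2160
P = 366.5 kW


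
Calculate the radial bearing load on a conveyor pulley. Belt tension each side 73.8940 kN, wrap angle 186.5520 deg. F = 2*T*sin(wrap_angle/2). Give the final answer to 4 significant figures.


F = 2 * 73.8940 * sin(186.5520/2 deg)
F = 147.5 kN


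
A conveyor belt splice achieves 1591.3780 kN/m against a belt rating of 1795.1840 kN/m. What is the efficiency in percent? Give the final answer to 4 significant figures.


Eff = 1591.3780 / 1795.1840 * 100
Eff = 88.65 %


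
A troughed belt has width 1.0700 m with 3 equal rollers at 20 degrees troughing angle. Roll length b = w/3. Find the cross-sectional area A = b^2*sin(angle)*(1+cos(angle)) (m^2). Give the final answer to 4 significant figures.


b = 1.0700/3 = 0.356667 m
A = 0.356667^2 * sin(20 deg) * (1 + cos(20 deg))
A = 0.08439 m^2


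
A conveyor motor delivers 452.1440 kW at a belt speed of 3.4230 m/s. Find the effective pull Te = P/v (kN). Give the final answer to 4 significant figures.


Te = P / v = 452.1440 / 3.4230
Te = 132.1 kN


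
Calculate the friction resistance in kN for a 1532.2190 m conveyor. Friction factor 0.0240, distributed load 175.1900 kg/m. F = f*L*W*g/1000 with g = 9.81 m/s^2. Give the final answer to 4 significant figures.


F = 0.0240 * 1532.2190 * 175.1900 * 9.81 / 1000
F = 63.20 kN


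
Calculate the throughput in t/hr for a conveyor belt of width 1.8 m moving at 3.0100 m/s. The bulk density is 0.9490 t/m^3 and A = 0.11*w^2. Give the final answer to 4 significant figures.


A = 0.11 * 1.8^2 = 0.3564 m^2
C = 0.3564 * 3.0100 * 0.9490 * 3600
C = 3665 t/hr


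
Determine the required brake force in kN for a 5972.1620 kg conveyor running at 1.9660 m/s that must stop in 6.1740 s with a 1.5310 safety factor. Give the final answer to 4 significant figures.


F = 5972.1620 * 1.9660 / 6.1740 * 1.5310 / 1000
F = 2.912 kN


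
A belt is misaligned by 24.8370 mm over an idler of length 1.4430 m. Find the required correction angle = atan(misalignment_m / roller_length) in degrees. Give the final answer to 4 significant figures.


misalign_m = 24.8370 / 1000 = 0.024837 m
angle = atan(0.024837 / 1.4430)
angle = 0.9861 deg


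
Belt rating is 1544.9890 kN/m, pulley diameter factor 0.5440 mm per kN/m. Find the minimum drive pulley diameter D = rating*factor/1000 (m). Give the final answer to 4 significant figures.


D = 1544.9890 * 0.5440 / 1000
D = 0.8405 m


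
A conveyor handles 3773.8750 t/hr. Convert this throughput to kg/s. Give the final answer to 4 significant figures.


m_dot = 3773.8750 * 1000 / 3600
m_dot = 1048 kg/s


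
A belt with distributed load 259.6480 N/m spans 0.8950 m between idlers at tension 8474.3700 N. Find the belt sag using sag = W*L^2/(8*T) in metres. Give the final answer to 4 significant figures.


sag = 259.6480 * 0.8950^2 / (8 * 8474.3700)
sag = 0.003068 m


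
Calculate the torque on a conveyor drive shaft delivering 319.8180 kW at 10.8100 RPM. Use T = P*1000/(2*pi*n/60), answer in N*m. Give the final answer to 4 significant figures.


omega = 2*pi*10.8100/60 = 1.13202 rad/s
T = 319.8180*1000 / 1.13202
T = 282500 N*m


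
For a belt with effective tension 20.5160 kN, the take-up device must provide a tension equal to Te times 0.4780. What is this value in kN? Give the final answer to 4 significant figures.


T_tu = 20.5160 * 0.4780
T_tu = 9.807 kN


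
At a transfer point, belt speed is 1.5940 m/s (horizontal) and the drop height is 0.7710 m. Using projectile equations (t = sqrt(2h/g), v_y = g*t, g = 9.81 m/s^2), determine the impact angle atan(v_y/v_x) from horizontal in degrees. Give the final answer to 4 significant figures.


t = sqrt(2*0.7710/9.81) = 0.396468 s
v_y = 9.81 * 0.396468 = 3.88935 m/s
angle = atan(3.88935 / 1.5940) = 67.71 deg


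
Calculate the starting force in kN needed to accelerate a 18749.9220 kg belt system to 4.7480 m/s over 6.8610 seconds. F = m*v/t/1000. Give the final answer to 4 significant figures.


F = 18749.9220 * 4.7480 / 6.8610 / 1000
F = 12.98 kN


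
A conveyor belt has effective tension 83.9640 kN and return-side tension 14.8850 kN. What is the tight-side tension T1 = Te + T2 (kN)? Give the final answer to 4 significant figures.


T1 = Te + T2 = 83.9640 + 14.8850
T1 = 98.85 kN


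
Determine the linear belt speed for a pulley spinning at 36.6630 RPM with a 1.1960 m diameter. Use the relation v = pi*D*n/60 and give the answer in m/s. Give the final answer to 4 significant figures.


v = pi * 1.1960 * 36.6630 / 60
v = 2.296 m/s


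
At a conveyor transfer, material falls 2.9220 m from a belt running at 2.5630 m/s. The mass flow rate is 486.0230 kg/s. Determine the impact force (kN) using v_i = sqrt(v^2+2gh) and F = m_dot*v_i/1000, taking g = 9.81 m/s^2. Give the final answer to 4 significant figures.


v_i = sqrt(2.5630^2 + 2*9.81*2.9220) = 7.99366 m/s
F = 486.0230 * 7.99366 / 1000
F = 3.885 kN


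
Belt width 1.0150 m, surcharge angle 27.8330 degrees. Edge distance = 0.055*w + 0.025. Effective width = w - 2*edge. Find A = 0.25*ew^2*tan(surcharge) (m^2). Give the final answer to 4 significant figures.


edge = 0.055*1.0150 + 0.025 = 0.080825 m
ew = 1.0150 - 2*0.080825 = 0.85335 m
A = 0.25 * 0.85335^2 * tan(27.8330 deg)
A = 0.09612 m^2


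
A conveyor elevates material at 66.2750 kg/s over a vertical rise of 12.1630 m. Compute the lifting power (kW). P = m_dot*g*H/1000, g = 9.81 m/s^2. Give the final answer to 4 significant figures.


P = 66.2750 * 9.81 * 12.1630 / 1000
P = 7.908 kW


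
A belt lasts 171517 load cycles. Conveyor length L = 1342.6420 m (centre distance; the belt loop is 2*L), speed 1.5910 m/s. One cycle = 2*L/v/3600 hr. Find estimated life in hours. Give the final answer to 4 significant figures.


cycle_time = 2 * 1342.6420 / 1.5910 / 3600 = 0.468832 hr
life = 171517 * 0.468832 = 80410 hours


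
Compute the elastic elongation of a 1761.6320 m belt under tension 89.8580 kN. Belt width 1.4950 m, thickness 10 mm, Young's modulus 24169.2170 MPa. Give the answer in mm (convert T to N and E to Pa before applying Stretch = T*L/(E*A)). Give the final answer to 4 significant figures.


A = 1.4950 * 0.01 = 0.01495 m^2
Stretch = 89.8580*1000 * 1761.6320 / (24169.2170e6 * 0.01495) * 1000
Stretch = 438.1 mm


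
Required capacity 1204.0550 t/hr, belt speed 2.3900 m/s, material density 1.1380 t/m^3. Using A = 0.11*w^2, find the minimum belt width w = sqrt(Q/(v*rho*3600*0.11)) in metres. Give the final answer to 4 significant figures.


A_req = 1204.0550 / (2.3900 * 1.1380 * 3600) = 0.122971 m^2
w = sqrt(0.122971 / 0.11)
w = 1.057 m


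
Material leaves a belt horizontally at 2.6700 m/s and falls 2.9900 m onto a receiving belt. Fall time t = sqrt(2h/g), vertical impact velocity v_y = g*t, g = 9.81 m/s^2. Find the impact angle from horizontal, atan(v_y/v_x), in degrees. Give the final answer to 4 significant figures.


t = sqrt(2*2.9900/9.81) = 0.780757 s
v_y = 9.81 * 0.780757 = 7.65923 m/s
angle = atan(7.65923 / 2.6700) = 70.78 deg


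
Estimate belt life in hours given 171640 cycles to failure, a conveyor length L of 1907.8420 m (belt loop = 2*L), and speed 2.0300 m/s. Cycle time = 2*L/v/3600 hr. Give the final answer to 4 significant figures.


cycle_time = 2 * 1907.8420 / 2.0300 / 3600 = 0.522124 hr
life = 171640 * 0.522124 = 89620 hours


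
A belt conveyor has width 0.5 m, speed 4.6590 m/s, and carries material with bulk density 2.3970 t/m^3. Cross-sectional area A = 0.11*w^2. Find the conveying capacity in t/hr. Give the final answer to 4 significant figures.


A = 0.11 * 0.5^2 = 0.0275 m^2
C = 0.0275 * 4.6590 * 2.3970 * 3600
C = 1106 t/hr


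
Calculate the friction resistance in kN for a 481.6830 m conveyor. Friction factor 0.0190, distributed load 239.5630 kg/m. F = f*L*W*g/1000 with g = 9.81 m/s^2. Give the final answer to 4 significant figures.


F = 0.0190 * 481.6830 * 239.5630 * 9.81 / 1000
F = 21.51 kN


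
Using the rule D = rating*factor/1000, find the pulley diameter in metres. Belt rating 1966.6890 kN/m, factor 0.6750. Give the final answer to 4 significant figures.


D = 1966.6890 * 0.6750 / 1000
D = 1.328 m


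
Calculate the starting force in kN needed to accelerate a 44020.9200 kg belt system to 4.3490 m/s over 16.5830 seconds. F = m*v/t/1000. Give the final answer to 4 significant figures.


F = 44020.9200 * 4.3490 / 16.5830 / 1000
F = 11.54 kN


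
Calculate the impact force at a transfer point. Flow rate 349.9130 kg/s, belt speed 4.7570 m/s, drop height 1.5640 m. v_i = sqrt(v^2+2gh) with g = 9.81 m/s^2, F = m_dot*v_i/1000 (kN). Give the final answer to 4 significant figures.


v_i = sqrt(4.7570^2 + 2*9.81*1.5640) = 7.30169 m/s
F = 349.9130 * 7.30169 / 1000
F = 2.555 kN


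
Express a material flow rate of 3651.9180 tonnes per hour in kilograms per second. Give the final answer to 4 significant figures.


m_dot = 3651.9180 * 1000 / 3600
m_dot = 1014 kg/s


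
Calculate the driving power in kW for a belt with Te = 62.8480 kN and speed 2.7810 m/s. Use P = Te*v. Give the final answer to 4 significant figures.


P = Te * v = 62.8480 * 2.7810
P = 174.8 kW


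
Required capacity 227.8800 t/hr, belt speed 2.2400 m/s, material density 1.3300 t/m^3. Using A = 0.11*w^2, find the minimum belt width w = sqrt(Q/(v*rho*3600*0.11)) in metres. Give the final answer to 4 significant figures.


A_req = 227.8800 / (2.2400 * 1.3300 * 3600) = 0.0212473 m^2
w = sqrt(0.0212473 / 0.11)
w = 0.4395 m


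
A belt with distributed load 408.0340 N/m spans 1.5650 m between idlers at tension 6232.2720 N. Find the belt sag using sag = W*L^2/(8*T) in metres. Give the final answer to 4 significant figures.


sag = 408.0340 * 1.5650^2 / (8 * 6232.2720)
sag = 0.02004 m


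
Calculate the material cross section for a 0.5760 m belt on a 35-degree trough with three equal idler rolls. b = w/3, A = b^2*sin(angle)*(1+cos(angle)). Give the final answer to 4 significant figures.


b = 0.5760/3 = 0.192 m
A = 0.192^2 * sin(35 deg) * (1 + cos(35 deg))
A = 0.03846 m^2


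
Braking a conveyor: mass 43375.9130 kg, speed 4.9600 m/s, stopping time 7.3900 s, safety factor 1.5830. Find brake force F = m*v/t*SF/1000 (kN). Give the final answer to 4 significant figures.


F = 43375.9130 * 4.9600 / 7.3900 * 1.5830 / 1000
F = 46.09 kN


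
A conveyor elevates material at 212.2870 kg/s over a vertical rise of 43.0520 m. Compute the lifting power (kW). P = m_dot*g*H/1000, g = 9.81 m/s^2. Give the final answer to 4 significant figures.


P = 212.2870 * 9.81 * 43.0520 / 1000
P = 89.66 kW


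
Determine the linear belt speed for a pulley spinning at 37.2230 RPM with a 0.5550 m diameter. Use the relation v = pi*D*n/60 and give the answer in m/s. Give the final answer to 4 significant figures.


v = pi * 0.5550 * 37.2230 / 60
v = 1.082 m/s


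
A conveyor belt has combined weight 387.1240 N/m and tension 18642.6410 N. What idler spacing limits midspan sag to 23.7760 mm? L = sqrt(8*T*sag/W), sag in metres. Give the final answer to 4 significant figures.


sag = 23.7760/1000 = 0.023776 m
L = sqrt(8 * 18642.6410 * 0.023776 / 387.1240)
L = 3.027 m


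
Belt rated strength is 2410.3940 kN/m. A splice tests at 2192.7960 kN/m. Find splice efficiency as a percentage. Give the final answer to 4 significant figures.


Eff = 2192.7960 / 2410.3940 * 100
Eff = 90.97 %


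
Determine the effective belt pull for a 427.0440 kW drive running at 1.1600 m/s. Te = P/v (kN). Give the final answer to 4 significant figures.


Te = P / v = 427.0440 / 1.1600
Te = 368.1 kN


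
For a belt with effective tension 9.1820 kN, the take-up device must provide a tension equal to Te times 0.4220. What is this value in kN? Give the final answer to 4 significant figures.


T_tu = 9.1820 * 0.4220
T_tu = 3.875 kN


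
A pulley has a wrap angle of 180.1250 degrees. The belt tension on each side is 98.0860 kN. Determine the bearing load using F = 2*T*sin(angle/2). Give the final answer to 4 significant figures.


F = 2 * 98.0860 * sin(180.1250/2 deg)
F = 196.2 kN


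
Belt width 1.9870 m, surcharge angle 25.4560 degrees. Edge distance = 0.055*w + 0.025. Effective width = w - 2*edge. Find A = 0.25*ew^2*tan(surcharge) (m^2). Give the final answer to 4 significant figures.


edge = 0.055*1.9870 + 0.025 = 0.134285 m
ew = 1.9870 - 2*0.134285 = 1.71843 m
A = 0.25 * 1.71843^2 * tan(25.4560 deg)
A = 0.3514 m^2


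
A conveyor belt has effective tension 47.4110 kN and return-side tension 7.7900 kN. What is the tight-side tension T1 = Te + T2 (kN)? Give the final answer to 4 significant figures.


T1 = Te + T2 = 47.4110 + 7.7900
T1 = 55.20 kN


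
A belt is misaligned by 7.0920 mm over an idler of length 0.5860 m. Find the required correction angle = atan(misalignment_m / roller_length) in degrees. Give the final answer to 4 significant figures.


misalign_m = 7.0920 / 1000 = 0.007092 m
angle = atan(0.007092 / 0.5860)
angle = 0.6934 deg


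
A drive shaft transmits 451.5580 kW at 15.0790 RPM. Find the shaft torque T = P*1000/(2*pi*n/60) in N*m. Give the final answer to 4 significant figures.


omega = 2*pi*15.0790/60 = 1.57907 rad/s
T = 451.5580*1000 / 1.57907
T = 286000 N*m


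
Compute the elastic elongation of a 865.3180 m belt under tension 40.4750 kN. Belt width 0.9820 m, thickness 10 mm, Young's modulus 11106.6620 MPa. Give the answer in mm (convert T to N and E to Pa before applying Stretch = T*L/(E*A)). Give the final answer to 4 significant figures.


A = 0.9820 * 0.01 = 0.00982 m^2
Stretch = 40.4750*1000 * 865.3180 / (11106.6620e6 * 0.00982) * 1000
Stretch = 321.1 mm


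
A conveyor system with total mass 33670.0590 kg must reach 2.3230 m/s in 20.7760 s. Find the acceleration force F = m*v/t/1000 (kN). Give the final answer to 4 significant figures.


F = 33670.0590 * 2.3230 / 20.7760 / 1000
F = 3.765 kN


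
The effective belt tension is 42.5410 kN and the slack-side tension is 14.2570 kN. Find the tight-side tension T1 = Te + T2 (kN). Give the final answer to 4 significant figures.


T1 = Te + T2 = 42.5410 + 14.2570
T1 = 56.80 kN


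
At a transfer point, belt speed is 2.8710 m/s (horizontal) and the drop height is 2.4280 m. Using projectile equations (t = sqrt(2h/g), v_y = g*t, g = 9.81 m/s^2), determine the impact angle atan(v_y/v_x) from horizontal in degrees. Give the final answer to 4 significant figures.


t = sqrt(2*2.4280/9.81) = 0.703566 s
v_y = 9.81 * 0.703566 = 6.90198 m/s
angle = atan(6.90198 / 2.8710) = 67.41 deg


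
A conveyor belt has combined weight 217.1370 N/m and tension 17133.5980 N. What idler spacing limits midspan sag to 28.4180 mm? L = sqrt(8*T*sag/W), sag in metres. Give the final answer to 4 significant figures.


sag = 28.4180/1000 = 0.028418 m
L = sqrt(8 * 17133.5980 * 0.028418 / 217.1370)
L = 4.235 m


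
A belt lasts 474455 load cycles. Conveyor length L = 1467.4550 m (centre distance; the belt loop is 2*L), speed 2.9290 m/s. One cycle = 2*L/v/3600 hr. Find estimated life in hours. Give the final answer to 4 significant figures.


cycle_time = 2 * 1467.4550 / 2.9290 / 3600 = 0.278338 hr
life = 474455 * 0.278338 = 132100 hours


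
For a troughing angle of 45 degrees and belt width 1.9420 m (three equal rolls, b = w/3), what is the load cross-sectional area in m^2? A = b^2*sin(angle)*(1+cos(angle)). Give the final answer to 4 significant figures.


b = 1.9420/3 = 0.647333 m
A = 0.647333^2 * sin(45 deg) * (1 + cos(45 deg))
A = 0.5058 m^2


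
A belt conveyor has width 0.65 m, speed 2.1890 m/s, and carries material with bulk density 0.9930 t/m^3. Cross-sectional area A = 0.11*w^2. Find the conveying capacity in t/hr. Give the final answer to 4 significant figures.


A = 0.11 * 0.65^2 = 0.046475 m^2
C = 0.046475 * 2.1890 * 0.9930 * 3600
C = 363.7 t/hr


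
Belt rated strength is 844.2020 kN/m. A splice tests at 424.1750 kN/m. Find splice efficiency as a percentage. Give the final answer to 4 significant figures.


Eff = 424.1750 / 844.2020 * 100
Eff = 50.25 %


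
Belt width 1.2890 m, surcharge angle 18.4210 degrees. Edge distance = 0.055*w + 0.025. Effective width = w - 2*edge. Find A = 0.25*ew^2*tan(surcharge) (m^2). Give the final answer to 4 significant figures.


edge = 0.055*1.2890 + 0.025 = 0.095895 m
ew = 1.2890 - 2*0.095895 = 1.09721 m
A = 0.25 * 1.09721^2 * tan(18.4210 deg)
A = 0.1002 m^2


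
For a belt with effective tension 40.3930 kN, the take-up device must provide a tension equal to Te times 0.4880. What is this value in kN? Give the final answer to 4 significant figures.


T_tu = 40.3930 * 0.4880
T_tu = 19.71 kN


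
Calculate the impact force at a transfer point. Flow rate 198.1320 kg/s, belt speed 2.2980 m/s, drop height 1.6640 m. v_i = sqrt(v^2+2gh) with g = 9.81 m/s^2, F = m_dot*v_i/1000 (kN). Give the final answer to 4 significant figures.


v_i = sqrt(2.2980^2 + 2*9.81*1.6640) = 6.15861 m/s
F = 198.1320 * 6.15861 / 1000
F = 1.220 kN


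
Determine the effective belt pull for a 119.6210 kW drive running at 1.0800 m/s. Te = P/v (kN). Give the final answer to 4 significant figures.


Te = P / v = 119.6210 / 1.0800
Te = 110.8 kN


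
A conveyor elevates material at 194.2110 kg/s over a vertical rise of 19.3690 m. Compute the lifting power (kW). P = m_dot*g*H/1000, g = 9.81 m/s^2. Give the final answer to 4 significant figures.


P = 194.2110 * 9.81 * 19.3690 / 1000
P = 36.90 kW


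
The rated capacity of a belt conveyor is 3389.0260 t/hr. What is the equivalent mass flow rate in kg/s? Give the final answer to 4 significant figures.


m_dot = 3389.0260 * 1000 / 3600
m_dot = 941.4 kg/s


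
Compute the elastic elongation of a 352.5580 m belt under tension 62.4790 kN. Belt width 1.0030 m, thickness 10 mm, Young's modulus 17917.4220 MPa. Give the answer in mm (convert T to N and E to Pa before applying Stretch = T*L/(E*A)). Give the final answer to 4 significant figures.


A = 1.0030 * 0.01 = 0.01003 m^2
Stretch = 62.4790*1000 * 352.5580 / (17917.4220e6 * 0.01003) * 1000
Stretch = 122.6 mm


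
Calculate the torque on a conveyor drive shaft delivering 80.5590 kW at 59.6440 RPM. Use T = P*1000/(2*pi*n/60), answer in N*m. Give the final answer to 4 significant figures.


omega = 2*pi*59.6440/60 = 6.24591 rad/s
T = 80.5590*1000 / 6.24591
T = 12900 N*m


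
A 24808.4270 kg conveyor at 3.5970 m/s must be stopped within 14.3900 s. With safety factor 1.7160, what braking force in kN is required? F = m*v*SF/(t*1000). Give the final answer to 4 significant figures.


F = 24808.4270 * 3.5970 / 14.3900 * 1.7160 / 1000
F = 10.64 kN


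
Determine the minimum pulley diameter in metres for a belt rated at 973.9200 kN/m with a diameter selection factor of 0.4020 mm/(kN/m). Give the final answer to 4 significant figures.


D = 973.9200 * 0.4020 / 1000
D = 0.3915 m


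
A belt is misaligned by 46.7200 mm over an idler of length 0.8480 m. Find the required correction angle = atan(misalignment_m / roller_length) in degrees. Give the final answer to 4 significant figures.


misalign_m = 46.7200 / 1000 = 0.046720 m
angle = atan(0.046720 / 0.8480)
angle = 3.153 deg


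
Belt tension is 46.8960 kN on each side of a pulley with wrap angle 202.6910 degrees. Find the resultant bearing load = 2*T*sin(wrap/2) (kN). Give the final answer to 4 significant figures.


F = 2 * 46.8960 * sin(202.6910/2 deg)
F = 91.96 kN


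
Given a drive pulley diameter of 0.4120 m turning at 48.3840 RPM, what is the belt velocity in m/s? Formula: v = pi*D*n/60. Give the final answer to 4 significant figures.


v = pi * 0.4120 * 48.3840 / 60
v = 1.044 m/s


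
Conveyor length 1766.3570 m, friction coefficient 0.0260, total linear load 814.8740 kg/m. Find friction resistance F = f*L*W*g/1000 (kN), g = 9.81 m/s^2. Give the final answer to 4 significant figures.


F = 0.0260 * 1766.3570 * 814.8740 * 9.81 / 1000
F = 367.1 kN


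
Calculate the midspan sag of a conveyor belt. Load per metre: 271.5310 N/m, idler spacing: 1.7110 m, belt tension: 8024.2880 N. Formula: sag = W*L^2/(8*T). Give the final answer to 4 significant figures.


sag = 271.5310 * 1.7110^2 / (8 * 8024.2880)
sag = 0.01238 m


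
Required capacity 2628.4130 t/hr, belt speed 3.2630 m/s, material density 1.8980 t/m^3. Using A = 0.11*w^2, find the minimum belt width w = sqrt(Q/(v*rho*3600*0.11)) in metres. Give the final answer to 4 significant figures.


A_req = 2628.4130 / (3.2630 * 1.8980 * 3600) = 0.11789 m^2
w = sqrt(0.11789 / 0.11)
w = 1.035 m


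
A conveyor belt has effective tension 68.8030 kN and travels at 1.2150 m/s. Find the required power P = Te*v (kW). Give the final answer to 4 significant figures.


P = Te * v = 68.8030 * 1.2150
P = 83.60 kW


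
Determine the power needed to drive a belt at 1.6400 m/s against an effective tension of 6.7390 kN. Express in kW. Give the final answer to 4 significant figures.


P = Te * v = 6.7390 * 1.6400
P = 11.05 kW


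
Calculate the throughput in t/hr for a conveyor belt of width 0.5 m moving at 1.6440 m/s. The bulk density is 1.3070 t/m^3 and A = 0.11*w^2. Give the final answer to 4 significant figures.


A = 0.11 * 0.5^2 = 0.0275 m^2
C = 0.0275 * 1.6440 * 1.3070 * 3600
C = 212.7 t/hr
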